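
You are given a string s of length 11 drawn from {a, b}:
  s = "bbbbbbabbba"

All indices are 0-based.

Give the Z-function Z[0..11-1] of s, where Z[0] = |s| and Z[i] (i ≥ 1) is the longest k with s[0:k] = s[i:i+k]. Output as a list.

Z[0]=11
i=1: outside box; Z[1]=5 grow→box=[1,6)
i=2: min(r-i=4, Z[1]=5)=4; Z[2]=4
i=3: min(r-i=3, Z[2]=4)=3; Z[3]=3
i=4: min(r-i=2, Z[3]=3)=2; Z[4]=2
i=5: min(r-i=1, Z[4]=2)=1; Z[5]=1
i=6: outside box; Z[6]=0
i=7: outside box; Z[7]=3 grow→box=[7,10)
i=8: min(r-i=2, Z[1]=5)=2; Z[8]=2
i=9: min(r-i=1, Z[2]=4)=1; Z[9]=1
i=10: outside box; Z[10]=0

[11, 5, 4, 3, 2, 1, 0, 3, 2, 1, 0]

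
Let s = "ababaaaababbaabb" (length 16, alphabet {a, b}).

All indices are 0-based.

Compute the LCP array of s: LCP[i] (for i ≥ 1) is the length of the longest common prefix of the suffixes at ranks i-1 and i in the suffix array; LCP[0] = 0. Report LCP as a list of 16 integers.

[0, 3, 2, 3, 1, 3, 4, 2, 3, 0, 1, 3, 2, 3, 1, 2]

rank→(start, suffix):
  0 → (4, 'aaaababbaabb')
  1 → (5, 'aaababbaabb')
  2 → (6, 'aababbaabb')
  3 → (12, 'aabb')
  4 → (2, 'abaaaababbaabb')
  5 → (0, 'ababaaaababbaabb')
  6 → (7, 'ababbaabb')
  7 → (13, 'abb')
  8 → (9, 'abbaabb')
  9 → (15, 'b')
  10 → (3, 'baaaababbaabb')
  11 → (11, 'baabb')
  12 → (1, 'babaaaababbaabb')
  13 → (8, 'babbaabb')
  14 → (14, 'bb')
  15 → (10, 'bbaabb')

SA = [4, 5, 6, 12, 2, 0, 7, 13, 9, 15, 3, 11, 1, 8, 14, 10]
i: (SA[i-1],SA[i]) lcp shared
  1: (4,5) 3 'aaa'
  2: (5,6) 2 'aa'
  3: (6,12) 3 'aab'
  4: (12,2) 1 'a'
  5: (2,0) 3 'aba'
  6: (0,7) 4 'abab'
  7: (7,13) 2 'ab'
  8: (13,9) 3 'abb'
  9: (9,15) 0 ''
  10: (15,3) 1 'b'
  11: (3,11) 3 'baa'
  12: (11,1) 2 'ba'
  13: (1,8) 3 'bab'
  14: (8,14) 1 'b'
  15: (14,10) 2 'bb'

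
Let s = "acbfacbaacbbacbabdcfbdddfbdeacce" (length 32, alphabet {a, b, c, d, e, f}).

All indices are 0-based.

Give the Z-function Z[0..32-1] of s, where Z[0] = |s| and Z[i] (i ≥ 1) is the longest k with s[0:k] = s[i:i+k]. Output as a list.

Z[0]=32
i=1: i≥r, start 0; Z[1]=0
i=2: i≥r, start 0; Z[2]=0
i=3: i≥r, start 0; Z[3]=0
i=4: i≥r, start 0; Z[4]=3 scan→box=[4,7)
i=5: min(r-i=2, Z[1]=0)=0; Z[5]=0
i=6: min(r-i=1, Z[2]=0)=0; Z[6]=0
i=7: i≥r, start 0; Z[7]=1 scan→box=[7,8)
i=8: i≥r, start 0; Z[8]=3 scan→box=[8,11)
i=9: min(r-i=2, Z[1]=0)=0; Z[9]=0
i=10: min(r-i=1, Z[2]=0)=0; Z[10]=0
i=11: i≥r, start 0; Z[11]=0
i=12: i≥r, start 0; Z[12]=3 scan→box=[12,15)
i=13: min(r-i=2, Z[1]=0)=0; Z[13]=0
i=14: min(r-i=1, Z[2]=0)=0; Z[14]=0
i=15: i≥r, start 0; Z[15]=1 scan→box=[15,16)
i=16: i≥r, start 0; Z[16]=0
i=17: i≥r, start 0; Z[17]=0
i=18: i≥r, start 0; Z[18]=0
i=19: i≥r, start 0; Z[19]=0
i=20: i≥r, start 0; Z[20]=0
i=21: i≥r, start 0; Z[21]=0
i=22: i≥r, start 0; Z[22]=0
i=23: i≥r, start 0; Z[23]=0
i=24: i≥r, start 0; Z[24]=0
i=25: i≥r, start 0; Z[25]=0
i=26: i≥r, start 0; Z[26]=0
i=27: i≥r, start 0; Z[27]=0
i=28: i≥r, start 0; Z[28]=2 scan→box=[28,30)
i=29: min(r-i=1, Z[1]=0)=0; Z[29]=0
i=30: i≥r, start 0; Z[30]=0
i=31: i≥r, start 0; Z[31]=0

[32, 0, 0, 0, 3, 0, 0, 1, 3, 0, 0, 0, 3, 0, 0, 1, 0, 0, 0, 0, 0, 0, 0, 0, 0, 0, 0, 0, 2, 0, 0, 0]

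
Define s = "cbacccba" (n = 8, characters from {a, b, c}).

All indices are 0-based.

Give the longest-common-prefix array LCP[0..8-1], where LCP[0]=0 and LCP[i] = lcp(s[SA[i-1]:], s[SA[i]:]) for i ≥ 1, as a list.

rank | idx | suffix
   0 |   7 | a
   1 |   2 | acccba
   2 |   6 | ba
   3 |   1 | bacccba
   4 |   5 | cba
   5 |   0 | cbacccba
   6 |   4 | ccba
   7 |   3 | cccba

SA = [7, 2, 6, 1, 5, 0, 4, 3]
[i] adj suffixes → lcp
  [1] 7/2 → 1 ('a')
  [2] 2/6 → 0 ('')
  [3] 6/1 → 2 ('ba')
  [4] 1/5 → 0 ('')
  [5] 5/0 → 3 ('cba')
  [6] 0/4 → 1 ('c')
  [7] 4/3 → 2 ('cc')

[0, 1, 0, 2, 0, 3, 1, 2]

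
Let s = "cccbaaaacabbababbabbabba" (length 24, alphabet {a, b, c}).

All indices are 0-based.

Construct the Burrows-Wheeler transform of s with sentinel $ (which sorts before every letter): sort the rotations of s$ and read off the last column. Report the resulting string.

rank  rotation                   last
    0  $cccbaaaacabbababbabbabba  a
    1  a$cccbaaaacabbababbabbabb  b
    2  aaaacabbababbabbabba$cccb  b
    3  aaacabbababbabbabba$cccba  a
    4  aacabbababbabbabba$cccbaa  a
    5  ababbabbabba$cccbaaaacabb  b
    6  abba$cccbaaaacabbababbabb  b
    7  abbababbabbabba$cccbaaaac  c
    8  abbabba$cccbaaaacabbababb  b
    9  abbabbabba$cccbaaaacabbab  b
   10  acabbababbabbabba$cccbaaa  a
   11  ba$cccbaaaacabbababbabbab  b
   12  baaaacabbababbabbabba$ccc  c
   13  bababbabbabba$cccbaaaacab  b
   14  babba$cccbaaaacabbababbab  b
   15  babbabba$cccbaaaacabbabab  b
   16  babbabbabba$cccbaaaacabba  a
   17  bba$cccbaaaacabbababbabba  a
   18  bbababbabbabba$cccbaaaaca  a
   19  bbabba$cccbaaaacabbababba  a
   20  bbabbabba$cccbaaaacabbaba  a
   21  cabbababbabbabba$cccbaaaa  a
   22  cbaaaacabbababbabbabba$cc  c
   23  ccbaaaacabbababbabbabba$c  c
   24  cccbaaaacabbababbabbabba$  $

abbaabbcbbabcbbbaaaaaacc$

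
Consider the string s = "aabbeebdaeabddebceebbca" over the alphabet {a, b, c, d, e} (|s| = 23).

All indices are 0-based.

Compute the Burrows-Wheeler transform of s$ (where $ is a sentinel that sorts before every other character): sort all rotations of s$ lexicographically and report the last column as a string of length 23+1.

ac$aedeabeeabbbbbdaedecb

rank  rotation                  last
    0  $aabbeebdaeabddebceebbca  a
    1  a$aabbeebdaeabddebceebbc  c
    2  aabbeebdaeabddebceebbca$  $
    3  abbeebdaeabddebceebbca$a  a
    4  abddebceebbca$aabbeebdae  e
    5  aeabddebceebbca$aabbeebd  d
    6  bbca$aabbeebdaeabddebcee  e
    7  bbeebdaeabddebceebbca$aa  a
    8  bca$aabbeebdaeabddebceeb  b
    9  bceebbca$aabbeebdaeabdde  e
   10  bdaeabddebceebbca$aabbee  e
   11  bddebceebbca$aabbeebdaea  a
   12  beebdaeabddebceebbca$aab  b
   13  ca$aabbeebdaeabddebceebb  b
   14  ceebbca$aabbeebdaeabddeb  b
   15  daeabddebceebbca$aabbeeb  b
   16  ddebceebbca$aabbeebdaeab  b
   17  debceebbca$aabbeebdaeabd  d
   18  eabddebceebbca$aabbeebda  a
   19  ebbca$aabbeebdaeabddebce  e
   20  ebceebbca$aabbeebdaeabdd  d
   21  ebdaeabddebceebbca$aabbe  e
   22  eebbca$aabbeebdaeabddebc  c
   23  eebdaeabddebceebbca$aabb  b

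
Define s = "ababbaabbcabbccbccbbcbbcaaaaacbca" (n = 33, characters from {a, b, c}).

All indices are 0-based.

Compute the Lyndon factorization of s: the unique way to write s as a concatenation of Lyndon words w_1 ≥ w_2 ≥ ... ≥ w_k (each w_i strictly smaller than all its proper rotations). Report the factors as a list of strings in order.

["ababb", "aabbcabbccbccbbcbbc", "aaaaacbc", "a"]

emit factor 1: 'ababb' (i=0, period=5)
emit factor 2: 'aabbcabbccbccbbcbbc' (i=5, period=19)
emit factor 3: 'aaaaacbc' (i=24, period=8)
emit factor 4: 'a' (i=32, period=1)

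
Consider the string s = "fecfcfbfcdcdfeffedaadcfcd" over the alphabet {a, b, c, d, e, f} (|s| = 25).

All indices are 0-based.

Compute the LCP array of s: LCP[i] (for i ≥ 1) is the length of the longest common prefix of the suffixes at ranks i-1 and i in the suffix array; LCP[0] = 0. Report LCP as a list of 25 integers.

[0, 1, 0, 0, 2, 2, 1, 2, 3, 0, 1, 1, 2, 1, 0, 1, 1, 0, 1, 3, 2, 1, 2, 2, 1]

rank | idx | suffix
   0 |  18 | aadcfcd
   1 |  19 | adcfcd
   2 |   6 | bfcdcdfeffedaadcfcd
   3 |  23 | cd
   4 |   8 | cdcdfeffedaadcfcd
   5 |  10 | cdfeffedaadcfcd
   6 |   4 | cfbfcdcdfeffedaadcfcd
   7 |  21 | cfcd
   8 |   2 | cfcfbfcdcdfeffedaadcfcd
   9 |  24 | d
  10 |  17 | daadcfcd
  11 |   9 | dcdfeffedaadcfcd
  12 |  20 | dcfcd
  13 |  11 | dfeffedaadcfcd
  14 |   1 | ecfcfbfcdcdfeffedaadcfcd
  15 |  16 | edaadcfcd
  16 |  13 | effedaadcfcd
  17 |   5 | fbfcdcdfeffedaadcfcd
  18 |  22 | fcd
  19 |   7 | fcdcdfeffedaadcfcd
  20 |   3 | fcfbfcdcdfeffedaadcfcd
  21 |   0 | fecfcfbfcdcdfeffedaadcfcd
  22 |  15 | fedaadcfcd
  23 |  12 | feffedaadcfcd
  24 |  14 | ffedaadcfcd

SA = [18, 19, 6, 23, 8, 10, 4, 21, 2, 24, 17, 9, 20, 11, 1, 16, 13, 5, 22, 7, 3, 0, 15, 12, 14]
i: (SA[i-1],SA[i]) lcp shared
  1: (18,19) 1 'a'
  2: (19,6) 0 ''
  3: (6,23) 0 ''
  4: (23,8) 2 'cd'
  5: (8,10) 2 'cd'
  6: (10,4) 1 'c'
  7: (4,21) 2 'cf'
  8: (21,2) 3 'cfc'
  9: (2,24) 0 ''
  10: (24,17) 1 'd'
  11: (17,9) 1 'd'
  12: (9,20) 2 'dc'
  13: (20,11) 1 'd'
  14: (11,1) 0 ''
  15: (1,16) 1 'e'
  16: (16,13) 1 'e'
  17: (13,5) 0 ''
  18: (5,22) 1 'f'
  19: (22,7) 3 'fcd'
  20: (7,3) 2 'fc'
  21: (3,0) 1 'f'
  22: (0,15) 2 'fe'
  23: (15,12) 2 'fe'
  24: (12,14) 1 'f'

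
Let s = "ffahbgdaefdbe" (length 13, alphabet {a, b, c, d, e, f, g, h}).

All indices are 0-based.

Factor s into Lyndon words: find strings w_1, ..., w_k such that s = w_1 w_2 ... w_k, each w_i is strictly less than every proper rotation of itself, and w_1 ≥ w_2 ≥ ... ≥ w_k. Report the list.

["f", "f", "ahbgd", "aefdbe"]

emit factor 1: 'f' (i=0, period=1)
emit factor 2: 'f' (i=1, period=1)
emit factor 3: 'ahbgd' (i=2, period=5)
emit factor 4: 'aefdbe' (i=7, period=6)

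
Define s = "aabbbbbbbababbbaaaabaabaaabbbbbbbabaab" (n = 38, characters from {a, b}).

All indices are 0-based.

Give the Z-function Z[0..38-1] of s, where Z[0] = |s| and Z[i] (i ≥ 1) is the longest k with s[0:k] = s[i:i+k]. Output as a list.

Z[0]=38
i=1: fresh scan; Z[1]=1 grow→box=[1,2)
i=2: fresh scan; Z[2]=0
i=3: fresh scan; Z[3]=0
i=4: fresh scan; Z[4]=0
i=5: fresh scan; Z[5]=0
i=6: fresh scan; Z[6]=0
i=7: fresh scan; Z[7]=0
i=8: fresh scan; Z[8]=0
i=9: fresh scan; Z[9]=1 grow→box=[9,10)
i=10: fresh scan; Z[10]=0
i=11: fresh scan; Z[11]=1 grow→box=[11,12)
i=12: fresh scan; Z[12]=0
i=13: fresh scan; Z[13]=0
i=14: fresh scan; Z[14]=0
i=15: fresh scan; Z[15]=2 grow→box=[15,17)
i=16: min(r-i=1, Z[1]=1)=1; Z[16]=2 grow→box=[16,18)
i=17: min(r-i=1, Z[1]=1)=1; Z[17]=3 grow→box=[17,20)
i=18: min(r-i=2, Z[1]=1)=1; Z[18]=1
i=19: min(r-i=1, Z[2]=0)=0; Z[19]=0
i=20: fresh scan; Z[20]=3 grow→box=[20,23)
i=21: min(r-i=2, Z[1]=1)=1; Z[21]=1
i=22: min(r-i=1, Z[2]=0)=0; Z[22]=0
i=23: fresh scan; Z[23]=2 grow→box=[23,25)
i=24: min(r-i=1, Z[1]=1)=1; Z[24]=12 grow→box=[24,36)
i=25: min(r-i=11, Z[1]=1)=1; Z[25]=1
i=26: min(r-i=10, Z[2]=0)=0; Z[26]=0
i=27: min(r-i=9, Z[3]=0)=0; Z[27]=0
i=28: min(r-i=8, Z[4]=0)=0; Z[28]=0
i=29: min(r-i=7, Z[5]=0)=0; Z[29]=0
i=30: min(r-i=6, Z[6]=0)=0; Z[30]=0
i=31: min(r-i=5, Z[7]=0)=0; Z[31]=0
i=32: min(r-i=4, Z[8]=0)=0; Z[32]=0
i=33: min(r-i=3, Z[9]=1)=1; Z[33]=1
i=34: min(r-i=2, Z[10]=0)=0; Z[34]=0
i=35: min(r-i=1, Z[11]=1)=1; Z[35]=3 grow→box=[35,38)
i=36: min(r-i=2, Z[1]=1)=1; Z[36]=1
i=37: min(r-i=1, Z[2]=0)=0; Z[37]=0

[38, 1, 0, 0, 0, 0, 0, 0, 0, 1, 0, 1, 0, 0, 0, 2, 2, 3, 1, 0, 3, 1, 0, 2, 12, 1, 0, 0, 0, 0, 0, 0, 0, 1, 0, 3, 1, 0]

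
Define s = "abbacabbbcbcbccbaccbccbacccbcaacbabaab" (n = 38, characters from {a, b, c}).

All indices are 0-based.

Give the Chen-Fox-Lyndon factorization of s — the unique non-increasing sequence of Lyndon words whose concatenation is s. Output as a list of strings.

emit factor 1: 'abbacabbbcbcbccbaccbccbacccbc' (i=0, period=29)
emit factor 2: 'aacbab' (i=29, period=6)
emit factor 3: 'aab' (i=35, period=3)

["abbacabbbcbcbccbaccbccbacccbc", "aacbab", "aab"]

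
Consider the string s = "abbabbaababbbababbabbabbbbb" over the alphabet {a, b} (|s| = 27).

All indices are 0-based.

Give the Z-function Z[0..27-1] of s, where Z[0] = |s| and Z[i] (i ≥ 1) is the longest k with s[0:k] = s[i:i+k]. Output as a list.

[27, 0, 0, 4, 0, 0, 1, 2, 0, 3, 0, 0, 0, 2, 0, 7, 0, 0, 6, 0, 0, 3, 0, 0, 0, 0, 0]

Z[0]=27
i=1: i≥r, start 0; Z[1]=0
i=2: i≥r, start 0; Z[2]=0
i=3: i≥r, start 0; Z[3]=4 scan→box=[3,7)
i=4: min(r-i=3, Z[1]=0)=0; Z[4]=0
i=5: min(r-i=2, Z[2]=0)=0; Z[5]=0
i=6: min(r-i=1, Z[3]=4)=1; Z[6]=1
i=7: i≥r, start 0; Z[7]=2 scan→box=[7,9)
i=8: min(r-i=1, Z[1]=0)=0; Z[8]=0
i=9: i≥r, start 0; Z[9]=3 scan→box=[9,12)
i=10: min(r-i=2, Z[1]=0)=0; Z[10]=0
i=11: min(r-i=1, Z[2]=0)=0; Z[11]=0
i=12: i≥r, start 0; Z[12]=0
i=13: i≥r, start 0; Z[13]=2 scan→box=[13,15)
i=14: min(r-i=1, Z[1]=0)=0; Z[14]=0
i=15: i≥r, start 0; Z[15]=7 scan→box=[15,22)
i=16: min(r-i=6, Z[1]=0)=0; Z[16]=0
i=17: min(r-i=5, Z[2]=0)=0; Z[17]=0
i=18: min(r-i=4, Z[3]=4)=4; Z[18]=6 scan→box=[18,24)
i=19: min(r-i=5, Z[1]=0)=0; Z[19]=0
i=20: min(r-i=4, Z[2]=0)=0; Z[20]=0
i=21: min(r-i=3, Z[3]=4)=3; Z[21]=3
i=22: min(r-i=2, Z[4]=0)=0; Z[22]=0
i=23: min(r-i=1, Z[5]=0)=0; Z[23]=0
i=24: i≥r, start 0; Z[24]=0
i=25: i≥r, start 0; Z[25]=0
i=26: i≥r, start 0; Z[26]=0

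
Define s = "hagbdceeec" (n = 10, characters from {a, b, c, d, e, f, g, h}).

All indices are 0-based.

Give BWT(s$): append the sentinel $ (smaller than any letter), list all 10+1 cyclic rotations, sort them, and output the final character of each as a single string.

chgedbeeca$

rank  rotation     last
    0  $hagbdceeec  c
    1  agbdceeec$h  h
    2  bdceeec$hag  g
    3  c$hagbdceee  e
    4  ceeec$hagbd  d
    5  dceeec$hagb  b
    6  ec$hagbdcee  e
    7  eec$hagbdce  e
    8  eeec$hagbdc  c
    9  gbdceeec$ha  a
   10  hagbdceeec$  $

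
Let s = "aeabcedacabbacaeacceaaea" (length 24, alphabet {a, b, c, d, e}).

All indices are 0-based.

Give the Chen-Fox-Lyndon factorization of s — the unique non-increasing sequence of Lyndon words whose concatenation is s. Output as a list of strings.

["ae", "abcedac", "abbacaeacce", "aae", "a"]

emit factor 1: 'ae' (i=0, period=2)
emit factor 2: 'abcedac' (i=2, period=7)
emit factor 3: 'abbacaeacce' (i=9, period=11)
emit factor 4: 'aae' (i=20, period=3)
emit factor 5: 'a' (i=23, period=1)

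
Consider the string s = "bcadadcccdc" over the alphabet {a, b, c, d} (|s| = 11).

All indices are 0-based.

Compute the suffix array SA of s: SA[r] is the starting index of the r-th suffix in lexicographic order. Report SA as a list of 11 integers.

[2, 4, 0, 10, 1, 6, 7, 8, 3, 9, 5]

rank→(start, suffix):
  0 → (2, 'adadcccdc')
  1 → (4, 'adcccdc')
  2 → (0, 'bcadadcccdc')
  3 → (10, 'c')
  4 → (1, 'cadadcccdc')
  5 → (6, 'cccdc')
  6 → (7, 'ccdc')
  7 → (8, 'cdc')
  8 → (3, 'dadcccdc')
  9 → (9, 'dc')
  10 → (5, 'dcccdc')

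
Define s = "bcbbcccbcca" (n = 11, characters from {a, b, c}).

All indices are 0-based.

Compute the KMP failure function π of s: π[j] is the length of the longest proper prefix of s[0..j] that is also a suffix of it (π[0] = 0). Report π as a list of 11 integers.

π[0] = 0
j=1 s[j]='c': π[1]=0 (border '')
j=2 s[j]='b': π[2]=1 (border 'b')
j=3 s[j]='b': k: 1→0; π[3]=1 (border 'b')
j=4 s[j]='c': π[4]=2 (border 'bc')
j=5 s[j]='c': k: 2→0; π[5]=0 (border '')
j=6 s[j]='c': π[6]=0 (border '')
j=7 s[j]='b': π[7]=1 (border 'b')
j=8 s[j]='c': π[8]=2 (border 'bc')
j=9 s[j]='c': k: 2→0; π[9]=0 (border '')
j=10 s[j]='a': π[10]=0 (border '')

[0, 0, 1, 1, 2, 0, 0, 1, 2, 0, 0]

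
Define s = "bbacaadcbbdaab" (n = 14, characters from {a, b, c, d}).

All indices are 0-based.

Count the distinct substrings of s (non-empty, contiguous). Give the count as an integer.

sorted suffixes:
  #0 SA[0]=11  'aab'
  #1 SA[1]=4  'aadcbbdaab'
  #2 SA[2]=12  'ab'
  #3 SA[3]=2  'acaadcbbdaab'
  #4 SA[4]=5  'adcbbdaab'
  #5 SA[5]=13  'b'
  #6 SA[6]=1  'bacaadcbbdaab'
  #7 SA[7]=0  'bbacaadcbbdaab'
  #8 SA[8]=8  'bbdaab'
  #9 SA[9]=9  'bdaab'
  #10 SA[10]=3  'caadcbbdaab'
  #11 SA[11]=7  'cbbdaab'
  #12 SA[12]=10  'daab'
  #13 SA[13]=6  'dcbbdaab'

SA = [11, 4, 12, 2, 5, 13, 1, 0, 8, 9, 3, 7, 10, 6]
i: (SA[i-1],SA[i]) lcp shared
  1: (11,4) 2 'aa'
  2: (4,12) 1 'a'
  3: (12,2) 1 'a'
  4: (2,5) 1 'a'
  5: (5,13) 0 ''
  6: (13,1) 1 'b'
  7: (1,0) 1 'b'
  8: (0,8) 2 'bb'
  9: (8,9) 1 'b'
  10: (9,3) 0 ''
  11: (3,7) 1 'c'
  12: (7,10) 0 ''
  13: (10,6) 1 'd'

n(n+1)/2 = 14·15/2 = 105
Σ LCP = 0 + 2 + 1 + 1 + 1 + 0 + 1 + 1 + 2 + 1 + 0 + 1 + 0 + 1 = 12
distinct = 105 − 12 = 93

93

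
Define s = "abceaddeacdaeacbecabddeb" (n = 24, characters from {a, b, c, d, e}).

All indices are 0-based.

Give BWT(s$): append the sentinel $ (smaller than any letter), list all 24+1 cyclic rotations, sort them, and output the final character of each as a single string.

b$ceeedeaaceaabcabddadcdb

rank  rotation                   last
    0  $abceaddeacdaeacbecabddeb  b
    1  abceaddeacdaeacbecabddeb$  $
    2  abddeb$abceaddeacdaeacbec  c
    3  acbecabddeb$abceaddeacdae  e
    4  acdaeacbecabddeb$abceadde  e
    5  addeacdaeacbecabddeb$abce  e
    6  aeacbecabddeb$abceaddeacd  d
    7  b$abceaddeacdaeacbecabdde  e
    8  bceaddeacdaeacbecabddeb$a  a
    9  bddeb$abceaddeacdaeacbeca  a
   10  becabddeb$abceaddeacdaeac  c
   11  cabddeb$abceaddeacdaeacbe  e
   12  cbecabddeb$abceaddeacdaea  a
   13  cdaeacbecabddeb$abceaddea  a
   14  ceaddeacdaeacbecabddeb$ab  b
   15  daeacbecabddeb$abceaddeac  c
   16  ddeacdaeacbecabddeb$abcea  a
   17  ddeb$abceaddeacdaeacbecab  b
   18  deacdaeacbecabddeb$abcead  d
   19  deb$abceaddeacdaeacbecabd  d
   20  eacbecabddeb$abceaddeacda  a
   21  eacdaeacbecabddeb$abceadd  d
   22  eaddeacdaeacbecabddeb$abc  c
   23  eb$abceaddeacdaeacbecabdd  d
   24  ecabddeb$abceaddeacdaeacb  b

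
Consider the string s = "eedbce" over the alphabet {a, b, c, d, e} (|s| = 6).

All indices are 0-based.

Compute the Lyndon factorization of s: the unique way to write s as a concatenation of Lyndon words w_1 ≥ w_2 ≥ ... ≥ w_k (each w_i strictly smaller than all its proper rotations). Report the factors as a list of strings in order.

emit factor 1: 'e' (i=0, period=1)
emit factor 2: 'e' (i=1, period=1)
emit factor 3: 'd' (i=2, period=1)
emit factor 4: 'bce' (i=3, period=3)

["e", "e", "d", "bce"]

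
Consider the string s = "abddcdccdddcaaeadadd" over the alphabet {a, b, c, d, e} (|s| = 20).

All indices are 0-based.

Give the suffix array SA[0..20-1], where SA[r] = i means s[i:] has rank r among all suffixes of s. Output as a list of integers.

[12, 0, 15, 17, 13, 1, 11, 6, 4, 7, 19, 16, 10, 5, 3, 18, 9, 2, 8, 14]

rank→(start, suffix):
  0 → (12, 'aaeadadd')
  1 → (0, 'abddcdccdddcaaeadadd')
  2 → (15, 'adadd')
  3 → (17, 'add')
  4 → (13, 'aeadadd')
  5 → (1, 'bddcdccdddcaaeadadd')
  6 → (11, 'caaeadadd')
  7 → (6, 'ccdddcaaeadadd')
  8 → (4, 'cdccdddcaaeadadd')
  9 → (7, 'cdddcaaeadadd')
  10 → (19, 'd')
  11 → (16, 'dadd')
  12 → (10, 'dcaaeadadd')
  13 → (5, 'dccdddcaaeadadd')
  14 → (3, 'dcdccdddcaaeadadd')
  15 → (18, 'dd')
  16 → (9, 'ddcaaeadadd')
  17 → (2, 'ddcdccdddcaaeadadd')
  18 → (8, 'dddcaaeadadd')
  19 → (14, 'eadadd')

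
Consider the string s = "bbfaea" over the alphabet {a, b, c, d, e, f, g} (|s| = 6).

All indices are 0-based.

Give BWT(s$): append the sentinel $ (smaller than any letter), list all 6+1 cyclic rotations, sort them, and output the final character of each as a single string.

rank  rotation last
    0  $bbfaea  a
    1  a$bbfae  e
    2  aea$bbf  f
    3  bbfaea$  $
    4  bfaea$b  b
    5  ea$bbfa  a
    6  faea$bb  b

aef$bab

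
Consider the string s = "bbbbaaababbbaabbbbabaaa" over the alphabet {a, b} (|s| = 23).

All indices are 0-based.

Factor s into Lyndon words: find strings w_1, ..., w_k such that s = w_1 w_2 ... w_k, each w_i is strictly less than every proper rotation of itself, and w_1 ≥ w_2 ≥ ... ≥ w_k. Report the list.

["b", "b", "b", "b", "aaababbbaabbbbab", "a", "a", "a"]

emit factor 1: 'b' (i=0, period=1)
emit factor 2: 'b' (i=1, period=1)
emit factor 3: 'b' (i=2, period=1)
emit factor 4: 'b' (i=3, period=1)
emit factor 5: 'aaababbbaabbbbab' (i=4, period=16)
emit factor 6: 'a' (i=20, period=1)
emit factor 7: 'a' (i=21, period=1)
emit factor 8: 'a' (i=22, period=1)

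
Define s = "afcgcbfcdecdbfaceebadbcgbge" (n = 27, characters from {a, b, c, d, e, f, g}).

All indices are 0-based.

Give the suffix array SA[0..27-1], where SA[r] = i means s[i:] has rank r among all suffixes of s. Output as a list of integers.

rank | idx | suffix
   0 |  14 | aceebadbcgbge
   1 |  19 | adbcgbge
   2 |   0 | afcgcbfcdecdbfaceebadbcgbge
   3 |  18 | badbcgbge
   4 |  21 | bcgbge
   5 |  12 | bfaceebadbcgbge
   6 |   5 | bfcdecdbfaceebadbcgbge
   7 |  24 | bge
   8 |   4 | cbfcdecdbfaceebadbcgbge
   9 |  10 | cdbfaceebadbcgbge
  10 |   7 | cdecdbfaceebadbcgbge
  11 |  15 | ceebadbcgbge
  12 |  22 | cgbge
  13 |   2 | cgcbfcdecdbfaceebadbcgbge
  14 |  20 | dbcgbge
  15 |  11 | dbfaceebadbcgbge
  16 |   8 | decdbfaceebadbcgbge
  17 |  26 | e
  18 |  17 | ebadbcgbge
  19 |   9 | ecdbfaceebadbcgbge
  20 |  16 | eebadbcgbge
  21 |  13 | faceebadbcgbge
  22 |   6 | fcdecdbfaceebadbcgbge
  23 |   1 | fcgcbfcdecdbfaceebadbcgbge
  24 |  23 | gbge
  25 |   3 | gcbfcdecdbfaceebadbcgbge
  26 |  25 | ge

[14, 19, 0, 18, 21, 12, 5, 24, 4, 10, 7, 15, 22, 2, 20, 11, 8, 26, 17, 9, 16, 13, 6, 1, 23, 3, 25]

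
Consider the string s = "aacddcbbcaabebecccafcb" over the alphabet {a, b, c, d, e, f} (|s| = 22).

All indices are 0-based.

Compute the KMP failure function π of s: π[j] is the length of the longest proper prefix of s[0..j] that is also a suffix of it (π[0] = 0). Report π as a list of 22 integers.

[0, 1, 0, 0, 0, 0, 0, 0, 0, 1, 2, 0, 0, 0, 0, 0, 0, 0, 1, 0, 0, 0]

π[0] = 0
j=1 s[j]='a': π[1]=1 (border 'a')
j=2 s[j]='c': k: 1→0; π[2]=0 (border '')
j=3 s[j]='d': π[3]=0 (border '')
j=4 s[j]='d': π[4]=0 (border '')
j=5 s[j]='c': π[5]=0 (border '')
j=6 s[j]='b': π[6]=0 (border '')
j=7 s[j]='b': π[7]=0 (border '')
j=8 s[j]='c': π[8]=0 (border '')
j=9 s[j]='a': π[9]=1 (border 'a')
j=10 s[j]='a': π[10]=2 (border 'aa')
j=11 s[j]='b': k: 2→1→0; π[11]=0 (border '')
j=12 s[j]='e': π[12]=0 (border '')
j=13 s[j]='b': π[13]=0 (border '')
j=14 s[j]='e': π[14]=0 (border '')
j=15 s[j]='c': π[15]=0 (border '')
j=16 s[j]='c': π[16]=0 (border '')
j=17 s[j]='c': π[17]=0 (border '')
j=18 s[j]='a': π[18]=1 (border 'a')
j=19 s[j]='f': k: 1→0; π[19]=0 (border '')
j=20 s[j]='c': π[20]=0 (border '')
j=21 s[j]='b': π[21]=0 (border '')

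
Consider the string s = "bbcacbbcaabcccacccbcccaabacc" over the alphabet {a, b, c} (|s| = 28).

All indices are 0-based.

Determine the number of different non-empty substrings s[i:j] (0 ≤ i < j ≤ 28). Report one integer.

348

rank | idx | suffix
   0 |  22 | aabacc
   1 |   8 | aabcccacccbcccaabacc
   2 |  23 | abacc
   3 |   9 | abcccacccbcccaabacc
   4 |   3 | acbbcaabcccacccbcccaabacc
   5 |  25 | acc
   6 |  14 | acccbcccaabacc
   7 |  24 | bacc
   8 |   5 | bbcaabcccacccbcccaabacc
   9 |   0 | bbcacbbcaabcccacccbcccaabacc
  10 |   6 | bcaabcccacccbcccaabacc
  11 |   1 | bcacbbcaabcccacccbcccaabacc
  12 |  18 | bcccaabacc
  13 |  10 | bcccacccbcccaabacc
  14 |  27 | c
  15 |  21 | caabacc
  16 |   7 | caabcccacccbcccaabacc
  17 |   2 | cacbbcaabcccacccbcccaabacc
  18 |  13 | cacccbcccaabacc
  19 |   4 | cbbcaabcccacccbcccaabacc
  20 |  17 | cbcccaabacc
  21 |  26 | cc
  22 |  20 | ccaabacc
  23 |  12 | ccacccbcccaabacc
  24 |  16 | ccbcccaabacc
  25 |  19 | cccaabacc
  26 |  11 | cccacccbcccaabacc
  27 |  15 | cccbcccaabacc

SA = [22, 8, 23, 9, 3, 25, 14, 24, 5, 0, 6, 1, 18, 10, 27, 21, 7, 2, 13, 4, 17, 26, 20, 12, 16, 19, 11, 15]
[i] adj suffixes → lcp
  [1] 22/8 → 3 ('aab')
  [2] 8/23 → 1 ('a')
  [3] 23/9 → 2 ('ab')
  [4] 9/3 → 1 ('a')
  [5] 3/25 → 2 ('ac')
  [6] 25/14 → 3 ('acc')
  [7] 14/24 → 0 ('')
  [8] 24/5 → 1 ('b')
  [9] 5/0 → 4 ('bbca')
  [10] 0/6 → 1 ('b')
  [11] 6/1 → 3 ('bca')
  [12] 1/18 → 2 ('bc')
  [13] 18/10 → 5 ('bccca')
  [14] 10/27 → 0 ('')
  [15] 27/21 → 1 ('c')
  [16] 21/7 → 4 ('caab')
  [17] 7/2 → 2 ('ca')
  [18] 2/13 → 3 ('cac')
  [19] 13/4 → 1 ('c')
  [20] 4/17 → 2 ('cb')
  [21] 17/26 → 1 ('c')
  [22] 26/20 → 2 ('cc')
  [23] 20/12 → 3 ('cca')
  [24] 12/16 → 2 ('cc')
  [25] 16/19 → 2 ('cc')
  [26] 19/11 → 4 ('ccca')
  [27] 11/15 → 3 ('ccc')

n(n+1)/2 = 28·29/2 = 406
Σ LCP = 0 + 3 + 1 + 2 + 1 + 2 + 3 + 0 + 1 + 4 + 1 + 3 + 2 + 5 + 0 + 1 + 4 + 2 + 3 + 1 + 2 + 1 + 2 + 3 + 2 + 2 + 4 + 3 = 58
distinct = 406 − 58 = 348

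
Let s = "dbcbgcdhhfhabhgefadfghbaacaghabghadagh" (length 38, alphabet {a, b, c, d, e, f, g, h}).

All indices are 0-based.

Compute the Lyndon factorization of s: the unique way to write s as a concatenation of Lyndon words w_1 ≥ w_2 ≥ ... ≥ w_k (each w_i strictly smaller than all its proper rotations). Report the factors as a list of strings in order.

["d", "bcbgcdhhfh", "abhgefadfghb", "aacaghabghadagh"]

emit factor 1: 'd' (i=0, period=1)
emit factor 2: 'bcbgcdhhfh' (i=1, period=10)
emit factor 3: 'abhgefadfghb' (i=11, period=12)
emit factor 4: 'aacaghabghadagh' (i=23, period=15)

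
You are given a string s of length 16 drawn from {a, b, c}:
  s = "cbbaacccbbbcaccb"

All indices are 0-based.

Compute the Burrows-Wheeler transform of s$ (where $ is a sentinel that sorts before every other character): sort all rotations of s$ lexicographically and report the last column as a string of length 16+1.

bbcacbccbbbc$caca

rank  rotation           last
    0  $cbbaacccbbbcaccb  b
    1  aacccbbbcaccb$cbb  b
    2  accb$cbbaacccbbbc  c
    3  acccbbbcaccb$cbba  a
    4  b$cbbaacccbbbcacc  c
    5  baacccbbbcaccb$cb  b
    6  bbaacccbbbcaccb$c  c
    7  bbbcaccb$cbbaaccc  c
    8  bbcaccb$cbbaacccb  b
    9  bcaccb$cbbaacccbb  b
   10  caccb$cbbaacccbbb  b
   11  cb$cbbaacccbbbcac  c
   12  cbbaacccbbbcaccb$  $
   13  cbbbcaccb$cbbaacc  c
   14  ccb$cbbaacccbbbca  a
   15  ccbbbcaccb$cbbaac  c
   16  cccbbbcaccb$cbbaa  a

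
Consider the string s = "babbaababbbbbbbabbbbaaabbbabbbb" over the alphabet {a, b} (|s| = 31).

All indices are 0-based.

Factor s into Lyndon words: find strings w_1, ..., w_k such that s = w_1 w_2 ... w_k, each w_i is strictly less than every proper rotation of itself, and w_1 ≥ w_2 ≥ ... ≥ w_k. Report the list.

emit factor 1: 'b' (i=0, period=1)
emit factor 2: 'abb' (i=1, period=3)
emit factor 3: 'aababbbbbbbabbbb' (i=4, period=16)
emit factor 4: 'aaabbbabbbb' (i=20, period=11)

["b", "abb", "aababbbbbbbabbbb", "aaabbbabbbb"]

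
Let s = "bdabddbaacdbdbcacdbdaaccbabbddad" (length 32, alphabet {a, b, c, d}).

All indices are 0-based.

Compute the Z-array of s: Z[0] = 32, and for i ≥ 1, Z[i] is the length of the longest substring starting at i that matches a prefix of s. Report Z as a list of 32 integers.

Z[0]=32
i=1: i≥r, start 0; Z[1]=0
i=2: i≥r, start 0; Z[2]=0
i=3: i≥r, start 0; Z[3]=2 extend→box=[3,5)
i=4: min(r-i=1, Z[1]=0)=0; Z[4]=0
i=5: i≥r, start 0; Z[5]=0
i=6: i≥r, start 0; Z[6]=1 extend→box=[6,7)
i=7: i≥r, start 0; Z[7]=0
i=8: i≥r, start 0; Z[8]=0
i=9: i≥r, start 0; Z[9]=0
i=10: i≥r, start 0; Z[10]=0
i=11: i≥r, start 0; Z[11]=2 extend→box=[11,13)
i=12: min(r-i=1, Z[1]=0)=0; Z[12]=0
i=13: i≥r, start 0; Z[13]=1 extend→box=[13,14)
i=14: i≥r, start 0; Z[14]=0
i=15: i≥r, start 0; Z[15]=0
i=16: i≥r, start 0; Z[16]=0
i=17: i≥r, start 0; Z[17]=0
i=18: i≥r, start 0; Z[18]=3 extend→box=[18,21)
i=19: min(r-i=2, Z[1]=0)=0; Z[19]=0
i=20: min(r-i=1, Z[2]=0)=0; Z[20]=0
i=21: i≥r, start 0; Z[21]=0
i=22: i≥r, start 0; Z[22]=0
i=23: i≥r, start 0; Z[23]=0
i=24: i≥r, start 0; Z[24]=1 extend→box=[24,25)
i=25: i≥r, start 0; Z[25]=0
i=26: i≥r, start 0; Z[26]=1 extend→box=[26,27)
i=27: i≥r, start 0; Z[27]=2 extend→box=[27,29)
i=28: min(r-i=1, Z[1]=0)=0; Z[28]=0
i=29: i≥r, start 0; Z[29]=0
i=30: i≥r, start 0; Z[30]=0
i=31: i≥r, start 0; Z[31]=0

[32, 0, 0, 2, 0, 0, 1, 0, 0, 0, 0, 2, 0, 1, 0, 0, 0, 0, 3, 0, 0, 0, 0, 0, 1, 0, 1, 2, 0, 0, 0, 0]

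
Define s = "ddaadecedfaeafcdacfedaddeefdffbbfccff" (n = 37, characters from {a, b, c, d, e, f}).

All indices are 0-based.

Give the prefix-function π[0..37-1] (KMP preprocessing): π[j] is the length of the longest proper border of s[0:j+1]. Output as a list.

[0, 1, 0, 0, 1, 0, 0, 0, 1, 0, 0, 0, 0, 0, 0, 1, 0, 0, 0, 0, 1, 0, 1, 2, 0, 0, 0, 1, 0, 0, 0, 0, 0, 0, 0, 0, 0]

π[0] = 0
j=1 s[j]='d': π[1]=1 (border 'd')
j=2 s[j]='a': k: 1→0; π[2]=0 (border '')
j=3 s[j]='a': π[3]=0 (border '')
j=4 s[j]='d': π[4]=1 (border 'd')
j=5 s[j]='e': k: 1→0; π[5]=0 (border '')
j=6 s[j]='c': π[6]=0 (border '')
j=7 s[j]='e': π[7]=0 (border '')
j=8 s[j]='d': π[8]=1 (border 'd')
j=9 s[j]='f': k: 1→0; π[9]=0 (border '')
j=10 s[j]='a': π[10]=0 (border '')
j=11 s[j]='e': π[11]=0 (border '')
j=12 s[j]='a': π[12]=0 (border '')
j=13 s[j]='f': π[13]=0 (border '')
j=14 s[j]='c': π[14]=0 (border '')
j=15 s[j]='d': π[15]=1 (border 'd')
j=16 s[j]='a': k: 1→0; π[16]=0 (border '')
j=17 s[j]='c': π[17]=0 (border '')
j=18 s[j]='f': π[18]=0 (border '')
j=19 s[j]='e': π[19]=0 (border '')
j=20 s[j]='d': π[20]=1 (border 'd')
j=21 s[j]='a': k: 1→0; π[21]=0 (border '')
j=22 s[j]='d': π[22]=1 (border 'd')
j=23 s[j]='d': π[23]=2 (border 'dd')
j=24 s[j]='e': k: 2→1→0; π[24]=0 (border '')
j=25 s[j]='e': π[25]=0 (border '')
j=26 s[j]='f': π[26]=0 (border '')
j=27 s[j]='d': π[27]=1 (border 'd')
j=28 s[j]='f': k: 1→0; π[28]=0 (border '')
j=29 s[j]='f': π[29]=0 (border '')
j=30 s[j]='b': π[30]=0 (border '')
j=31 s[j]='b': π[31]=0 (border '')
j=32 s[j]='f': π[32]=0 (border '')
j=33 s[j]='c': π[33]=0 (border '')
j=34 s[j]='c': π[34]=0 (border '')
j=35 s[j]='f': π[35]=0 (border '')
j=36 s[j]='f': π[36]=0 (border '')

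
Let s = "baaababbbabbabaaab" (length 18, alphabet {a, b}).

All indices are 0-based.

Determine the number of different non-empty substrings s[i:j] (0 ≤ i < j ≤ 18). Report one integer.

129

sorted suffixes:
  #0 SA[0]=14  'aaab'
  #1 SA[1]=1  'aaababbbabbabaaab'
  #2 SA[2]=15  'aab'
  #3 SA[3]=2  'aababbbabbabaaab'
  #4 SA[4]=16  'ab'
  #5 SA[5]=12  'abaaab'
  #6 SA[6]=3  'ababbbabbabaaab'
  #7 SA[7]=9  'abbabaaab'
  #8 SA[8]=5  'abbbabbabaaab'
  #9 SA[9]=17  'b'
  #10 SA[10]=13  'baaab'
  #11 SA[11]=0  'baaababbbabbabaaab'
  #12 SA[12]=11  'babaaab'
  #13 SA[13]=8  'babbabaaab'
  #14 SA[14]=4  'babbbabbabaaab'
  #15 SA[15]=10  'bbabaaab'
  #16 SA[16]=7  'bbabbabaaab'
  #17 SA[17]=6  'bbbabbabaaab'

SA = [14, 1, 15, 2, 16, 12, 3, 9, 5, 17, 13, 0, 11, 8, 4, 10, 7, 6]
rank  pair      lcp
   1  s[14:],s[1:]  4  'aaab'
   2  s[1:],s[15:]  2  'aa'
   3  s[15:],s[2:]  3  'aab'
   4  s[2:],s[16:]  1  'a'
   5  s[16:],s[12:]  2  'ab'
   6  s[12:],s[3:]  3  'aba'
   7  s[3:],s[9:]  2  'ab'
   8  s[9:],s[5:]  3  'abb'
   9  s[5:],s[17:]  0  ''
  10  s[17:],s[13:]  1  'b'
  11  s[13:],s[0:]  5  'baaab'
  12  s[0:],s[11:]  2  'ba'
  13  s[11:],s[8:]  3  'bab'
  14  s[8:],s[4:]  4  'babb'
  15  s[4:],s[10:]  1  'b'
  16  s[10:],s[7:]  4  'bbab'
  17  s[7:],s[6:]  2  'bb'

n(n+1)/2 = 18·19/2 = 171
Σ LCP = 0 + 4 + 2 + 3 + 1 + 2 + 3 + 2 + 3 + 0 + 1 + 5 + 2 + 3 + 4 + 1 + 4 + 2 = 42
distinct = 171 − 42 = 129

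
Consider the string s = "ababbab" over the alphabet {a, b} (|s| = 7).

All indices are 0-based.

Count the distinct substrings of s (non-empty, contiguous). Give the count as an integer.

19

sorted suffixes:
  #0 SA[0]=5  'ab'
  #1 SA[1]=0  'ababbab'
  #2 SA[2]=2  'abbab'
  #3 SA[3]=6  'b'
  #4 SA[4]=4  'bab'
  #5 SA[5]=1  'babbab'
  #6 SA[6]=3  'bbab'

SA = [5, 0, 2, 6, 4, 1, 3]
rank  pair      lcp
   1  s[5:],s[0:]  2  'ab'
   2  s[0:],s[2:]  2  'ab'
   3  s[2:],s[6:]  0  ''
   4  s[6:],s[4:]  1  'b'
   5  s[4:],s[1:]  3  'bab'
   6  s[1:],s[3:]  1  'b'

n(n+1)/2 = 7·8/2 = 28
Σ LCP = 0 + 2 + 2 + 0 + 1 + 3 + 1 = 9
distinct = 28 − 9 = 19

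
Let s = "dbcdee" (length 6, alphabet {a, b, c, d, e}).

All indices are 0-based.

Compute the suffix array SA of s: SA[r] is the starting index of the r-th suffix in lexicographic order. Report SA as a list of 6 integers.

rank | idx | suffix
   0 |   1 | bcdee
   1 |   2 | cdee
   2 |   0 | dbcdee
   3 |   3 | dee
   4 |   5 | e
   5 |   4 | ee

[1, 2, 0, 3, 5, 4]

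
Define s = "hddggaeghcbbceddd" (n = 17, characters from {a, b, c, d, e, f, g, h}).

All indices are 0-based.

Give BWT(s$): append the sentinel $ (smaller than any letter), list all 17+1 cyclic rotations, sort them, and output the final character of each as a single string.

dgcbhbddehdcagdeg$

rank  rotation            last
    0  $hddggaeghcbbceddd  d
    1  aeghcbbceddd$hddgg  g
    2  bbceddd$hddggaeghc  c
    3  bceddd$hddggaeghcb  b
    4  cbbceddd$hddggaegh  h
    5  ceddd$hddggaeghcbb  b
    6  d$hddggaeghcbbcedd  d
    7  dd$hddggaeghcbbced  d
    8  ddd$hddggaeghcbbce  e
    9  ddggaeghcbbceddd$h  h
   10  dggaeghcbbceddd$hd  d
   11  eddd$hddggaeghcbbc  c
   12  eghcbbceddd$hddgga  a
   13  gaeghcbbceddd$hddg  g
   14  ggaeghcbbceddd$hdd  d
   15  ghcbbceddd$hddggae  e
   16  hcbbceddd$hddggaeg  g
   17  hddggaeghcbbceddd$  $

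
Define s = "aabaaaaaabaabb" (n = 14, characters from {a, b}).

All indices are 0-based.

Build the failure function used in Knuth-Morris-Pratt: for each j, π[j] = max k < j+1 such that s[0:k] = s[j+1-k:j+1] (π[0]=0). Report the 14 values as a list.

[0, 1, 0, 1, 2, 2, 2, 2, 2, 3, 4, 5, 3, 0]

π[0] = 0
j=1 s[j]='a': π[1]=1 (border 'a')
j=2 s[j]='b': k: 1→0; π[2]=0 (border '')
j=3 s[j]='a': π[3]=1 (border 'a')
j=4 s[j]='a': π[4]=2 (border 'aa')
j=5 s[j]='a': k: 2→1; π[5]=2 (border 'aa')
j=6 s[j]='a': k: 2→1; π[6]=2 (border 'aa')
j=7 s[j]='a': k: 2→1; π[7]=2 (border 'aa')
j=8 s[j]='a': k: 2→1; π[8]=2 (border 'aa')
j=9 s[j]='b': π[9]=3 (border 'aab')
j=10 s[j]='a': π[10]=4 (border 'aaba')
j=11 s[j]='a': π[11]=5 (border 'aabaa')
j=12 s[j]='b': k: 5→2; π[12]=3 (border 'aab')
j=13 s[j]='b': k: 3→0; π[13]=0 (border '')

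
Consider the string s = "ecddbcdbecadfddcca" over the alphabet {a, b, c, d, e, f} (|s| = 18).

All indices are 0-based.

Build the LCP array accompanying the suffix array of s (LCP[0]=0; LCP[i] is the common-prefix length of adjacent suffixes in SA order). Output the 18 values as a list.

sorted suffixes:
  #0 SA[0]=17  'a'
  #1 SA[1]=10  'adfddcca'
  #2 SA[2]=4  'bcdbecadfddcca'
  #3 SA[3]=7  'becadfddcca'
  #4 SA[4]=16  'ca'
  #5 SA[5]=9  'cadfddcca'
  #6 SA[6]=15  'cca'
  #7 SA[7]=5  'cdbecadfddcca'
  #8 SA[8]=1  'cddbcdbecadfddcca'
  #9 SA[9]=3  'dbcdbecadfddcca'
  #10 SA[10]=6  'dbecadfddcca'
  #11 SA[11]=14  'dcca'
  #12 SA[12]=2  'ddbcdbecadfddcca'
  #13 SA[13]=13  'ddcca'
  #14 SA[14]=11  'dfddcca'
  #15 SA[15]=8  'ecadfddcca'
  #16 SA[16]=0  'ecddbcdbecadfddcca'
  #17 SA[17]=12  'fddcca'

SA = [17, 10, 4, 7, 16, 9, 15, 5, 1, 3, 6, 14, 2, 13, 11, 8, 0, 12]
[i] adj suffixes → lcp
  [1] 17/10 → 1 ('a')
  [2] 10/4 → 0 ('')
  [3] 4/7 → 1 ('b')
  [4] 7/16 → 0 ('')
  [5] 16/9 → 2 ('ca')
  [6] 9/15 → 1 ('c')
  [7] 15/5 → 1 ('c')
  [8] 5/1 → 2 ('cd')
  [9] 1/3 → 0 ('')
  [10] 3/6 → 2 ('db')
  [11] 6/14 → 1 ('d')
  [12] 14/2 → 1 ('d')
  [13] 2/13 → 2 ('dd')
  [14] 13/11 → 1 ('d')
  [15] 11/8 → 0 ('')
  [16] 8/0 → 2 ('ec')
  [17] 0/12 → 0 ('')

[0, 1, 0, 1, 0, 2, 1, 1, 2, 0, 2, 1, 1, 2, 1, 0, 2, 0]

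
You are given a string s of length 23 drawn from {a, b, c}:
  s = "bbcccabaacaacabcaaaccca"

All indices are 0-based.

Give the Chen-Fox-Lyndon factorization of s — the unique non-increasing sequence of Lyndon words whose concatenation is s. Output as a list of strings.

emit factor 1: 'bbccc' (i=0, period=5)
emit factor 2: 'ab' (i=5, period=2)
emit factor 3: 'aacaacabc' (i=7, period=9)
emit factor 4: 'aaaccc' (i=16, period=6)
emit factor 5: 'a' (i=22, period=1)

["bbccc", "ab", "aacaacabc", "aaaccc", "a"]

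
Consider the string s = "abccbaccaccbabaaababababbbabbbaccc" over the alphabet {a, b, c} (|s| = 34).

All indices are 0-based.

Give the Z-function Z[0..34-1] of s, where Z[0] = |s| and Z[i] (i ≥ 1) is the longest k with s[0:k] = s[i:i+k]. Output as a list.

Z[0]=34
i=1: outside box; Z[1]=0
i=2: outside box; Z[2]=0
i=3: outside box; Z[3]=0
i=4: outside box; Z[4]=0
i=5: outside box; Z[5]=1 scan→box=[5,6)
i=6: outside box; Z[6]=0
i=7: outside box; Z[7]=0
i=8: outside box; Z[8]=1 scan→box=[8,9)
i=9: outside box; Z[9]=0
i=10: outside box; Z[10]=0
i=11: outside box; Z[11]=0
i=12: outside box; Z[12]=2 scan→box=[12,14)
i=13: min(r-i=1, Z[1]=0)=0; Z[13]=0
i=14: outside box; Z[14]=1 scan→box=[14,15)
i=15: outside box; Z[15]=1 scan→box=[15,16)
i=16: outside box; Z[16]=2 scan→box=[16,18)
i=17: min(r-i=1, Z[1]=0)=0; Z[17]=0
i=18: outside box; Z[18]=2 scan→box=[18,20)
i=19: min(r-i=1, Z[1]=0)=0; Z[19]=0
i=20: outside box; Z[20]=2 scan→box=[20,22)
i=21: min(r-i=1, Z[1]=0)=0; Z[21]=0
i=22: outside box; Z[22]=2 scan→box=[22,24)
i=23: min(r-i=1, Z[1]=0)=0; Z[23]=0
i=24: outside box; Z[24]=0
i=25: outside box; Z[25]=0
i=26: outside box; Z[26]=2 scan→box=[26,28)
i=27: min(r-i=1, Z[1]=0)=0; Z[27]=0
i=28: outside box; Z[28]=0
i=29: outside box; Z[29]=0
i=30: outside box; Z[30]=1 scan→box=[30,31)
i=31: outside box; Z[31]=0
i=32: outside box; Z[32]=0
i=33: outside box; Z[33]=0

[34, 0, 0, 0, 0, 1, 0, 0, 1, 0, 0, 0, 2, 0, 1, 1, 2, 0, 2, 0, 2, 0, 2, 0, 0, 0, 2, 0, 0, 0, 1, 0, 0, 0]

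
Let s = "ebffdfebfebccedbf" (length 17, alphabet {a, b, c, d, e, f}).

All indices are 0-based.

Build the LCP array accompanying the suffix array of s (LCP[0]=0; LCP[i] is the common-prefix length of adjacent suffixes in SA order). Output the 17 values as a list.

sorted suffixes:
  #0 SA[0]=10  'bccedbf'
  #1 SA[1]=15  'bf'
  #2 SA[2]=7  'bfebccedbf'
  #3 SA[3]=1  'bffdfebfebccedbf'
  #4 SA[4]=11  'ccedbf'
  #5 SA[5]=12  'cedbf'
  #6 SA[6]=14  'dbf'
  #7 SA[7]=4  'dfebfebccedbf'
  #8 SA[8]=9  'ebccedbf'
  #9 SA[9]=6  'ebfebccedbf'
  #10 SA[10]=0  'ebffdfebfebccedbf'
  #11 SA[11]=13  'edbf'
  #12 SA[12]=16  'f'
  #13 SA[13]=3  'fdfebfebccedbf'
  #14 SA[14]=8  'febccedbf'
  #15 SA[15]=5  'febfebccedbf'
  #16 SA[16]=2  'ffdfebfebccedbf'

SA = [10, 15, 7, 1, 11, 12, 14, 4, 9, 6, 0, 13, 16, 3, 8, 5, 2]
rank  pair      lcp
   1  s[10:],s[15:]  1  'b'
   2  s[15:],s[7:]  2  'bf'
   3  s[7:],s[1:]  2  'bf'
   4  s[1:],s[11:]  0  ''
   5  s[11:],s[12:]  1  'c'
   6  s[12:],s[14:]  0  ''
   7  s[14:],s[4:]  1  'd'
   8  s[4:],s[9:]  0  ''
   9  s[9:],s[6:]  2  'eb'
  10  s[6:],s[0:]  3  'ebf'
  11  s[0:],s[13:]  1  'e'
  12  s[13:],s[16:]  0  ''
  13  s[16:],s[3:]  1  'f'
  14  s[3:],s[8:]  1  'f'
  15  s[8:],s[5:]  3  'feb'
  16  s[5:],s[2:]  1  'f'

[0, 1, 2, 2, 0, 1, 0, 1, 0, 2, 3, 1, 0, 1, 1, 3, 1]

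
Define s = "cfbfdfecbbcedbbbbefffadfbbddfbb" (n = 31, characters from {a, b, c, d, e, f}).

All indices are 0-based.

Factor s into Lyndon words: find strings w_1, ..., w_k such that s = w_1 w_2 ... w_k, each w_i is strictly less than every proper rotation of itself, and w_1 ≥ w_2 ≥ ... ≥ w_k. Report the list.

emit factor 1: 'cf' (i=0, period=2)
emit factor 2: 'bfdfec' (i=2, period=6)
emit factor 3: 'bbced' (i=8, period=5)
emit factor 4: 'bbbbefff' (i=13, period=8)
emit factor 5: 'adfbbddfbb' (i=21, period=10)

["cf", "bfdfec", "bbced", "bbbbefff", "adfbbddfbb"]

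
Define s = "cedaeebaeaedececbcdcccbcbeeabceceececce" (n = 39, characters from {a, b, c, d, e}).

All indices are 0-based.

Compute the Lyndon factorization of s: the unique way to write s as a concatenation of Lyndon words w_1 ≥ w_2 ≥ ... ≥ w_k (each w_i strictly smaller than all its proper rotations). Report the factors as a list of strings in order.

["ced", "aeeb", "aeaedececbcdcccbcbee", "abceceececce"]

emit factor 1: 'ced' (i=0, period=3)
emit factor 2: 'aeeb' (i=3, period=4)
emit factor 3: 'aeaedececbcdcccbcbee' (i=7, period=20)
emit factor 4: 'abceceececce' (i=27, period=12)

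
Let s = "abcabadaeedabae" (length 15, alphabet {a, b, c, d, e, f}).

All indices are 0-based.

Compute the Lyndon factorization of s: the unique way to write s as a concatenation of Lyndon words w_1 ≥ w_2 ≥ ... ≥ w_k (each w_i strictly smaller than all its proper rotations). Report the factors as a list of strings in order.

emit factor 1: 'abc' (i=0, period=3)
emit factor 2: 'abadaeedabae' (i=3, period=12)

["abc", "abadaeedabae"]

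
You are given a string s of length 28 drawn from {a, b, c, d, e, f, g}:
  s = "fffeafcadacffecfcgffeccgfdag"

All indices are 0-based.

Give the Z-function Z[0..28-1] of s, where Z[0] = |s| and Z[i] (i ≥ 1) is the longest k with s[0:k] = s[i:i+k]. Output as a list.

Z[0]=28
i=1: i≥r, start 0; Z[1]=2 grow→box=[1,3)
i=2: min(r-i=1, Z[1]=2)=1; Z[2]=1
i=3: i≥r, start 0; Z[3]=0
i=4: i≥r, start 0; Z[4]=0
i=5: i≥r, start 0; Z[5]=1 grow→box=[5,6)
i=6: i≥r, start 0; Z[6]=0
i=7: i≥r, start 0; Z[7]=0
i=8: i≥r, start 0; Z[8]=0
i=9: i≥r, start 0; Z[9]=0
i=10: i≥r, start 0; Z[10]=0
i=11: i≥r, start 0; Z[11]=2 grow→box=[11,13)
i=12: min(r-i=1, Z[1]=2)=1; Z[12]=1
i=13: i≥r, start 0; Z[13]=0
i=14: i≥r, start 0; Z[14]=0
i=15: i≥r, start 0; Z[15]=1 grow→box=[15,16)
i=16: i≥r, start 0; Z[16]=0
i=17: i≥r, start 0; Z[17]=0
i=18: i≥r, start 0; Z[18]=2 grow→box=[18,20)
i=19: min(r-i=1, Z[1]=2)=1; Z[19]=1
i=20: i≥r, start 0; Z[20]=0
i=21: i≥r, start 0; Z[21]=0
i=22: i≥r, start 0; Z[22]=0
i=23: i≥r, start 0; Z[23]=0
i=24: i≥r, start 0; Z[24]=1 grow→box=[24,25)
i=25: i≥r, start 0; Z[25]=0
i=26: i≥r, start 0; Z[26]=0
i=27: i≥r, start 0; Z[27]=0

[28, 2, 1, 0, 0, 1, 0, 0, 0, 0, 0, 2, 1, 0, 0, 1, 0, 0, 2, 1, 0, 0, 0, 0, 1, 0, 0, 0]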